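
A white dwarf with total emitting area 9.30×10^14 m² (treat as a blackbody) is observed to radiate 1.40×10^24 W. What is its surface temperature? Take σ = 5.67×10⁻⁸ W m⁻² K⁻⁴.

From P = σAT⁴, T = (P / σA)^(1/4) = (1.40×10^24 / (5.67×10⁻⁸ × 9.30×10^14))^(1/4).
T = (2.65×10^16)^(1/4) = 12800 K.

T ≈ 12800 K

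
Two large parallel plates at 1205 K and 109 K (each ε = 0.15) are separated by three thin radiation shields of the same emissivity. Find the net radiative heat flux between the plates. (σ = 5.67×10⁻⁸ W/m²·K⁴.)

q ≈ 2420 W/m²

Each of the 4 gaps contributes resistance (2/ε − 1) = 2/0.15 − 1 = 12.33; total = 49.33.
q = σ(T₁⁴ − T₂⁴) / 49.33 = 5.67×10⁻⁸ × 2.11×10^12 / 49.33 = 2420 W/m².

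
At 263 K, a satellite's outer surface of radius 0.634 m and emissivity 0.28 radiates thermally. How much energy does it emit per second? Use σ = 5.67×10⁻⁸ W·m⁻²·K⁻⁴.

P ≈ 384 W

A = 4πr² = 4π × (0.634)² = 5.05 m².
P = εσAT⁴ = 0.28 × 5.67×10⁻⁸ × 5.05 × (263)⁴ = 0.28 × 5.67×10⁻⁸ × 5.05 × 4.78×10^9.
P = 384 W.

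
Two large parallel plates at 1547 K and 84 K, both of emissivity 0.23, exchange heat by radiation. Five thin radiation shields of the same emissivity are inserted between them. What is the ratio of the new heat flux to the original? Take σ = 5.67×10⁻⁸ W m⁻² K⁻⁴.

ratio ≈ 0.167

With N identical shields there are N+1 = 6 gaps in series, each with the same radiative resistance, so the flux falls to 1/(N+1) of its unshielded value.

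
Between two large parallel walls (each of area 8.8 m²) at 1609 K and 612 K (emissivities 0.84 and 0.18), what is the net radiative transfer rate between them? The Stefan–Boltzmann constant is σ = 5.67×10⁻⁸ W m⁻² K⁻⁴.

For two large parallel gray plates, q = σ(T₁⁴ − T₂⁴) / (1/ε₁ + 1/ε₂ − 1).
1/ε₁ + 1/ε₂ − 1 = 1/0.84 + 1/0.18 − 1 = 5.746.
T₁⁴ − T₂⁴ = 6.70×10^12 − 1.40×10^11 = 6.56×10^12 K⁴.
q = 5.67×10⁻⁸ × 6.56×10^12 / 5.746 = 64800 W/m².
Q = q·A = 64800 × 8.8 = 5.70×10^5 W.

Q ≈ 5.70×10^5 W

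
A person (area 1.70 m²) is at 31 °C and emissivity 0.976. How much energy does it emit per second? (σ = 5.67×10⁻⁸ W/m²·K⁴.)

P ≈ 803 W

31 °C = 304 K.
Stefan–Boltzmann: P = εσAT⁴ = 0.976 × 5.67×10⁻⁸ × 1.70 × (304)⁴ = 0.976 × 5.67×10⁻⁸ × 1.70 × 8.54×10^9.
P = 803 W.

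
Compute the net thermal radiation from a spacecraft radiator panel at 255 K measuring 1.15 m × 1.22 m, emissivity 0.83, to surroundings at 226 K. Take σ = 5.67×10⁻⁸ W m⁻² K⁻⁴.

Q ≈ 107 W

A = 1.15 × 1.22 = 1.40 m².
Q = εσA(T⁴ − T_s⁴). T⁴ − T_s⁴ = (255)⁴ − (226)⁴ = 4.23×10^9 − 2.61×10^9 = 1.62×10^9 K⁴.
Q = 0.83 × 5.67×10⁻⁸ × 1.40 × 1.62×10^9 = 107 W.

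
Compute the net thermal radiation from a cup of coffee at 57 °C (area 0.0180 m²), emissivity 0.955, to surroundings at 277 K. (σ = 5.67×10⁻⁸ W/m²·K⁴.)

Convert: 57 °C = 330 K.
Q = εσA(T⁴ − T_s⁴). T⁴ − T_s⁴ = (330)⁴ − (277)⁴ = 1.19×10^10 − 5.89×10^9 = 5.97×10^9 K⁴.
Q = 0.955 × 5.67×10⁻⁸ × 0.0180 × 5.97×10^9 = 5.82 W.

Q ≈ 5.82 W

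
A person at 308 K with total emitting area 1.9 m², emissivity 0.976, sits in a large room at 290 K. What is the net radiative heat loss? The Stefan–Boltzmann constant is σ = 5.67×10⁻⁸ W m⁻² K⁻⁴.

Q ≈ 203 W

Q = εσA(T⁴ − T_s⁴). T⁴ − T_s⁴ = (308)⁴ − (290)⁴ = 9.00×10^9 − 7.07×10^9 = 1.93×10^9 K⁴.
Q = 0.976 × 5.67×10⁻⁸ × 1.90 × 1.93×10^9 = 203 W.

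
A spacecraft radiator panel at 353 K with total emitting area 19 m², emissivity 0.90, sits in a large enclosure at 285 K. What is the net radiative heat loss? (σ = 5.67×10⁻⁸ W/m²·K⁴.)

Q ≈ 8660 W

Q = εσA(T⁴ − T_s⁴). T⁴ − T_s⁴ = (353)⁴ − (285)⁴ = 1.55×10^10 − 6.60×10^9 = 8.93×10^9 K⁴.
Q = 0.90 × 5.67×10⁻⁸ × 19.0 × 8.93×10^9 = 8660 W.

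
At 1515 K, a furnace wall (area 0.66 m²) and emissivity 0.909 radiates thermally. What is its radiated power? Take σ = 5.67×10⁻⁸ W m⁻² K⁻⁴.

P ≈ 1.79×10^5 W

Stefan–Boltzmann: P = εσAT⁴ = 0.909 × 5.67×10⁻⁸ × 0.660 × (1515)⁴ = 0.909 × 5.67×10⁻⁸ × 0.660 × 5.27×10^12.
P = 1.79×10^5 W.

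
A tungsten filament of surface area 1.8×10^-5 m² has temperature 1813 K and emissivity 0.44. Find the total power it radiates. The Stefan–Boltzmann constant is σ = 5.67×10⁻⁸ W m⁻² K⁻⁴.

P ≈ 4.85 W

Stefan–Boltzmann: P = εσAT⁴ = 0.44 × 5.67×10⁻⁸ × 1.80×10^-5 × (1813)⁴ = 0.44 × 5.67×10⁻⁸ × 1.80×10^-5 × 1.08×10^13.
P = 4.85 W.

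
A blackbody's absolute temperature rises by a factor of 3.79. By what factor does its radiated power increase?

P ∝ T⁴, so the power scales as (3.79)⁴ = 206.

factor ≈ 206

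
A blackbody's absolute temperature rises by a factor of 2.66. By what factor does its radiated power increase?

factor ≈ 50.1

P ∝ T⁴, so the power scales as (2.66)⁴ = 50.1.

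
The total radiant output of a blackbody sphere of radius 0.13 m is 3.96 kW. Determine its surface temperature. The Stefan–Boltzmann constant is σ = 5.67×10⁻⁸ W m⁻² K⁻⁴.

A = 4πr² = 4π × (0.13)² = 0.212 m².
From P = σAT⁴, T = (P / σA)^(1/4) = (3960 / (5.67×10⁻⁸ × 0.212))^(1/4).
T = (3.29×10^11)^(1/4) = 757 K.

T ≈ 757 K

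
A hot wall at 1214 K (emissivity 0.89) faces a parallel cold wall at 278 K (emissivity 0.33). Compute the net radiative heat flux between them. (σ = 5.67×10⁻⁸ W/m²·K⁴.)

q ≈ 38900 W/m²

For two large parallel gray plates, q = σ(T₁⁴ − T₂⁴) / (1/ε₁ + 1/ε₂ − 1).
1/ε₁ + 1/ε₂ − 1 = 1/0.89 + 1/0.33 − 1 = 3.154.
T₁⁴ − T₂⁴ = 2.17×10^12 − 5.97×10^9 = 2.17×10^12 K⁴.
q = 5.67×10⁻⁸ × 2.17×10^12 / 3.154 = 38900 W/m².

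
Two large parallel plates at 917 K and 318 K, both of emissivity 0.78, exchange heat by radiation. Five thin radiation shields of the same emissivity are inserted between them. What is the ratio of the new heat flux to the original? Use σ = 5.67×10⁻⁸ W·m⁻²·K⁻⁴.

With N identical shields there are N+1 = 6 gaps in series, each with the same radiative resistance, so the flux falls to 1/(N+1) of its unshielded value.

ratio ≈ 0.167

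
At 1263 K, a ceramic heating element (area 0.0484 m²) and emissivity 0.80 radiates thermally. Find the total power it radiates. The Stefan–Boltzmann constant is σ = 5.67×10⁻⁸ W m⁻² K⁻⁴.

Stefan–Boltzmann: P = εσAT⁴ = 0.80 × 5.67×10⁻⁸ × 0.0484 × (1263)⁴ = 0.80 × 5.67×10⁻⁸ × 0.0484 × 2.54×10^12.
P = 5590 W.

P ≈ 5590 W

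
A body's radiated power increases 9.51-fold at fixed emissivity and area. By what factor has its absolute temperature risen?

P ∝ T⁴ ⇒ T ∝ P^(1/4), so T scales by (9.51)^(1/4) = 1.76.

factor ≈ 1.76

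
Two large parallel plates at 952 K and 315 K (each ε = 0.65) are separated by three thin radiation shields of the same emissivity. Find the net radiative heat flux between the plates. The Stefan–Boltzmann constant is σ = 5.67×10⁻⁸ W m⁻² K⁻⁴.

q ≈ 5540 W/m²

Each of the 4 gaps contributes resistance (2/ε − 1) = 2/0.65 − 1 = 2.077; total = 8.308.
q = σ(T₁⁴ − T₂⁴) / 8.308 = 5.67×10⁻⁸ × 8.12×10^11 / 8.308 = 5540 W/m².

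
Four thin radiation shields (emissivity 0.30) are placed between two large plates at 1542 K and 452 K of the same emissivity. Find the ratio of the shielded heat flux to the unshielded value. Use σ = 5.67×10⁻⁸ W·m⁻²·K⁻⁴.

ratio ≈ 0.200

With N identical shields there are N+1 = 5 gaps in series, each with the same radiative resistance, so the flux falls to 1/(N+1) of its unshielded value.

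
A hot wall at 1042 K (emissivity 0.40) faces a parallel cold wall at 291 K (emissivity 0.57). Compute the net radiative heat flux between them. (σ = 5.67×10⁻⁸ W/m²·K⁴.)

For two large parallel gray plates, q = σ(T₁⁴ − T₂⁴) / (1/ε₁ + 1/ε₂ − 1).
1/ε₁ + 1/ε₂ − 1 = 1/0.40 + 1/0.57 − 1 = 3.254.
T₁⁴ − T₂⁴ = 1.18×10^12 − 7.17×10^9 = 1.17×10^12 K⁴.
q = 5.67×10⁻⁸ × 1.17×10^12 / 3.254 = 20400 W/m².

q ≈ 20400 W/m²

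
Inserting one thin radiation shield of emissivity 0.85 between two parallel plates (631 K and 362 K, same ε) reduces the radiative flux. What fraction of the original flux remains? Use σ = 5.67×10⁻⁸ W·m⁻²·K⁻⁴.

With N identical shields there are N+1 = 2 gaps in series, each with the same radiative resistance, so the flux falls to 1/(N+1) of its unshielded value.

ratio ≈ 0.500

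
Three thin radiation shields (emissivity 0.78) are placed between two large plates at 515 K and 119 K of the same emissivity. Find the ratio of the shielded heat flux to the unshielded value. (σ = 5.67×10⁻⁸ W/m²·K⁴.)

With N identical shields there are N+1 = 4 gaps in series, each with the same radiative resistance, so the flux falls to 1/(N+1) of its unshielded value.

ratio ≈ 0.250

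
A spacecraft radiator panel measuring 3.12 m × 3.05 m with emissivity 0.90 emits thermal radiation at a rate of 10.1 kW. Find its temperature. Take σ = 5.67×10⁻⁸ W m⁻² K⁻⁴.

T ≈ 380 K

A = 3.12 × 3.05 = 9.52 m².
From P = εσAT⁴, T = (P / εσA)^(1/4) = (10100 / (0.90 × 5.67×10⁻⁸ × 9.52))^(1/4).
T = (2.08×10^10)^(1/4) = 380 K.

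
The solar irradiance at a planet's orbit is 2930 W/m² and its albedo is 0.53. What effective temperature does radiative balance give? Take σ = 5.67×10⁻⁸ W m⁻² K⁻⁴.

Power absorbed = (1−a)S·πR²; power emitted = 4πR²σT⁴. Equating and cancelling πR²:
T = ((1−a)S / 4σ)^(1/4) = (1380 / (4 × 5.67×10⁻⁸))^(1/4) = (6.07×10^9)^(1/4).
T = 279 K.

T ≈ 279 K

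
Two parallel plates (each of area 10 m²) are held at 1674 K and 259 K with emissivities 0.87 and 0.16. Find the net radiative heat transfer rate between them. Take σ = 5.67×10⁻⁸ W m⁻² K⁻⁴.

Q ≈ 6.95×10^5 W

For two large parallel gray plates, q = σ(T₁⁴ − T₂⁴) / (1/ε₁ + 1/ε₂ − 1).
1/ε₁ + 1/ε₂ − 1 = 1/0.87 + 1/0.16 − 1 = 6.399.
T₁⁴ − T₂⁴ = 7.85×10^12 − 4.50×10^9 = 7.85×10^12 K⁴.
q = 5.67×10⁻⁸ × 7.85×10^12 / 6.399 = 69500 W/m².
Q = q·A = 69500 × 10 = 6.95×10^5 W.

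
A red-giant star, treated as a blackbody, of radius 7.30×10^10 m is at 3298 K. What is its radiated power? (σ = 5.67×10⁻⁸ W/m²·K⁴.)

P ≈ 4.49×10^29 W

A = 4πr² = 4π × (7.30×10^10)² = 6.70×10^22 m².
P = σAT⁴ = 5.67×10⁻⁸ × 6.70×10^22 × (3298)⁴ = 5.67×10⁻⁸ × 6.70×10^22 × 1.18×10^14.
P = 4.49×10^29 W.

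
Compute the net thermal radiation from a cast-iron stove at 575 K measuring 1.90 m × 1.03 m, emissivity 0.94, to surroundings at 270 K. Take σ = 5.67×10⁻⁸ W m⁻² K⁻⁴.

Q ≈ 10800 W

A = 1.90 × 1.03 = 1.96 m².
Q = εσA(T⁴ − T_s⁴). T⁴ − T_s⁴ = (575)⁴ − (270)⁴ = 1.09×10^11 − 5.31×10^9 = 1.04×10^11 K⁴.
Q = 0.94 × 5.67×10⁻⁸ × 1.96 × 1.04×10^11 = 10800 W.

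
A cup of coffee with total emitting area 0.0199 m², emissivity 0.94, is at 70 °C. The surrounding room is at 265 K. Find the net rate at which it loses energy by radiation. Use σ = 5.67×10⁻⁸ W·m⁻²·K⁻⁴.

Q ≈ 9.45 W

Convert: 70 °C = 343 K.
Q = εσA(T⁴ − T_s⁴). T⁴ − T_s⁴ = (343)⁴ − (265)⁴ = 1.38×10^10 − 4.93×10^9 = 8.91×10^9 K⁴.
Q = 0.94 × 5.67×10⁻⁸ × 0.0199 × 8.91×10^9 = 9.45 W.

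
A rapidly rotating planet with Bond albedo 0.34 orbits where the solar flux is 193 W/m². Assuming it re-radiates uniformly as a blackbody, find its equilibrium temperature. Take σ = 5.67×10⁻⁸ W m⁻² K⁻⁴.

T ≈ 154 K

Power absorbed = (1−a)S·πR²; power emitted = 4πR²σT⁴. Equating and cancelling πR²:
T = ((1−a)S / 4σ)^(1/4) = (127 / (4 × 5.67×10⁻⁸))^(1/4) = (5.62×10^8)^(1/4).
T = 154 K.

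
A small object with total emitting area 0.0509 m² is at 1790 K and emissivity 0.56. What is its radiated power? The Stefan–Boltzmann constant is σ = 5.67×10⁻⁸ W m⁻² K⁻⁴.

P = εσAT⁴ = 0.56 × 5.67×10⁻⁸ × 0.0509 × (1790)⁴ = 0.56 × 5.67×10⁻⁸ × 0.0509 × 1.03×10^13.
P = 16600 W.

P ≈ 16600 W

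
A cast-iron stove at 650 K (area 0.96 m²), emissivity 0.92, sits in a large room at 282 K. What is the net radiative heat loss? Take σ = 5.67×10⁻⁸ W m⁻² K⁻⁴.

Q = εσA(T⁴ − T_s⁴). T⁴ − T_s⁴ = (650)⁴ − (282)⁴ = 1.79×10^11 − 6.32×10^9 = 1.72×10^11 K⁴.
Q = 0.92 × 5.67×10⁻⁸ × 0.960 × 1.72×10^11 = 8620 W.

Q ≈ 8620 W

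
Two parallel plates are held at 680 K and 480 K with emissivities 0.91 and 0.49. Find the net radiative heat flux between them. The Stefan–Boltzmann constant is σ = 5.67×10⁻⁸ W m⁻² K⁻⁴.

q ≈ 4260 W/m²

For two large parallel gray plates, q = σ(T₁⁴ − T₂⁴) / (1/ε₁ + 1/ε₂ − 1).
1/ε₁ + 1/ε₂ − 1 = 1/0.91 + 1/0.49 − 1 = 2.140.
T₁⁴ − T₂⁴ = 2.14×10^11 − 5.31×10^10 = 1.61×10^11 K⁴.
q = 5.67×10⁻⁸ × 1.61×10^11 / 2.140 = 4260 W/m².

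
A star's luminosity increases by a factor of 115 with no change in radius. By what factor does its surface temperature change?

P ∝ T⁴ ⇒ T ∝ P^(1/4), so T scales by (115)^(1/4) = 3.27.

factor ≈ 3.27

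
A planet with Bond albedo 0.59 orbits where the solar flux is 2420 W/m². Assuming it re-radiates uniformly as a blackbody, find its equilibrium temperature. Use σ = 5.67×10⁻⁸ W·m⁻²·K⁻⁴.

Power absorbed = (1−a)S·πR²; power emitted = 4πR²σT⁴. Equating and cancelling πR²:
T = ((1−a)S / 4σ)^(1/4) = (992 / (4 × 5.67×10⁻⁸))^(1/4) = (4.37×10^9)^(1/4).
T = 257 K.

T ≈ 257 K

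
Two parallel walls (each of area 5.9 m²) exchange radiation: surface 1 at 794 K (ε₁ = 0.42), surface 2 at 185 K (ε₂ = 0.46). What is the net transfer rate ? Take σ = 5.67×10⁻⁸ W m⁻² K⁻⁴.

For two large parallel gray plates, q = σ(T₁⁴ − T₂⁴) / (1/ε₁ + 1/ε₂ − 1).
1/ε₁ + 1/ε₂ − 1 = 1/0.42 + 1/0.46 − 1 = 3.555.
T₁⁴ − T₂⁴ = 3.97×10^11 − 1.17×10^9 = 3.96×10^11 K⁴.
q = 5.67×10⁻⁸ × 3.96×10^11 / 3.555 = 6320 W/m².
Q = q·A = 6320 × 5.9 = 37300 W.

Q ≈ 37300 W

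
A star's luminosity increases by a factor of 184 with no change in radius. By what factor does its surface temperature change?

P ∝ T⁴ ⇒ T ∝ P^(1/4), so T scales by (184)^(1/4) = 3.68.

factor ≈ 3.68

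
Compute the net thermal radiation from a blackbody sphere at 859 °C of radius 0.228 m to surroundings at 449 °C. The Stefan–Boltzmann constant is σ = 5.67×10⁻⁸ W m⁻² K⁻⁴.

Q ≈ 50800 W

A = 4πr² = 4π × (0.228)² = 0.653 m².
Convert: 859 °C = 1132 K; 449 °C = 722 K.
Q = σA(T⁴ − T_s⁴). T⁴ − T_s⁴ = (1132)⁴ − (722)⁴ = 1.64×10^12 − 2.72×10^11 = 1.37×10^12 K⁴.
Q = 5.67×10⁻⁸ × 0.653 × 1.37×10^12 = 50800 W.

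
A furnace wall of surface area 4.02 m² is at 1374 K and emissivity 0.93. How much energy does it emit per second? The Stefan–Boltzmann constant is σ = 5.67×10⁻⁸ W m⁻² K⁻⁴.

P = εσAT⁴ = 0.93 × 5.67×10⁻⁸ × 4.02 × (1374)⁴ = 0.93 × 5.67×10⁻⁸ × 4.02 × 3.56×10^12.
P = 7.56×10^5 W.

P ≈ 7.56×10^5 W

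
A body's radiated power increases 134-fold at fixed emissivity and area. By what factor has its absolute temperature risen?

factor ≈ 3.40

P ∝ T⁴ ⇒ T ∝ P^(1/4), so T scales by (134)^(1/4) = 3.40.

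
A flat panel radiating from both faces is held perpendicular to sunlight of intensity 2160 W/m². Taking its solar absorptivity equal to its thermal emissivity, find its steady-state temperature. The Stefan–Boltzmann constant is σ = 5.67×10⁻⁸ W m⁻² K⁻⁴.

T ≈ 372 K

Absorbed flux αS = emitted flux 2εσT⁴ per unit area; with α = ε this gives T = (S/2σ)^(1/4).
T = (2160 / (2 × 5.67×10⁻⁸))^(1/4) = (1.90×10^10)^(1/4).
T = 372 K.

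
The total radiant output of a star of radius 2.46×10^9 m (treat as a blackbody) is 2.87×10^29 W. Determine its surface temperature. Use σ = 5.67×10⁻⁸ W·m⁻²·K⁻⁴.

T ≈ 16100 K

A = 4πr² = 4π × (2.46×10^9)² = 7.60×10^19 m².
From P = σAT⁴, T = (P / σA)^(1/4) = (2.87×10^29 / (5.67×10⁻⁸ × 7.60×10^19))^(1/4).
T = (6.66×10^16)^(1/4) = 16100 K.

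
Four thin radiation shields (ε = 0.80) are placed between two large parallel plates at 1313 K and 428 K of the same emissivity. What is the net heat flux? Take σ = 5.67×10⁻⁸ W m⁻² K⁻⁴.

Each of the 5 gaps contributes resistance (2/ε − 1) = 2/0.80 − 1 = 1.500; total = 7.500.
q = σ(T₁⁴ − T₂⁴) / 7.500 = 5.67×10⁻⁸ × 2.94×10^12 / 7.500 = 22200 W/m².

q ≈ 22200 W/m²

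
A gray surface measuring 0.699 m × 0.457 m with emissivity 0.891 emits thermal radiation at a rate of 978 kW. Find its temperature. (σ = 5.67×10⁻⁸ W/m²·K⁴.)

T ≈ 2790 K

A = 0.699 × 0.457 = 0.319 m².
From P = εσAT⁴, T = (P / εσA)^(1/4) = (9.78×10^5 / (0.891 × 5.67×10⁻⁸ × 0.319))^(1/4).
T = (6.06×10^13)^(1/4) = 2790 K.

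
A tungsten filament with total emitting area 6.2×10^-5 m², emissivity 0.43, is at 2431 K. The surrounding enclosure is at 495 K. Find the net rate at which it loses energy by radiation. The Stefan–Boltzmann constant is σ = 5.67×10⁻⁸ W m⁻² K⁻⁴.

Q = εσA(T⁴ − T_s⁴). T⁴ − T_s⁴ = (2431)⁴ − (495)⁴ = 3.49×10^13 − 6.00×10^10 = 3.49×10^13 K⁴.
Q = 0.43 × 5.67×10⁻⁸ × 6.20×10^-5 × 3.49×10^13 = 52.7 W.

Q ≈ 52.7 W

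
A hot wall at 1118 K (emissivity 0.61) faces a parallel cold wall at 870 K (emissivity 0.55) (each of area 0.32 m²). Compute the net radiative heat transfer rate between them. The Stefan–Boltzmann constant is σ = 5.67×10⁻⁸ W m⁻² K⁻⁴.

Q ≈ 7300 W

For two large parallel gray plates, q = σ(T₁⁴ − T₂⁴) / (1/ε₁ + 1/ε₂ − 1).
1/ε₁ + 1/ε₂ − 1 = 1/0.61 + 1/0.55 − 1 = 2.458.
T₁⁴ − T₂⁴ = 1.56×10^12 − 5.73×10^11 = 9.89×10^11 K⁴.
q = 5.67×10⁻⁸ × 9.89×10^11 / 2.458 = 22800 W/m².
Q = q·A = 22800 × 0.32 = 7300 W.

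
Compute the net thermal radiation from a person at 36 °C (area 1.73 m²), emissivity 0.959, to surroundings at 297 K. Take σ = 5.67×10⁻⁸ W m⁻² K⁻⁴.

Q ≈ 126 W

Convert: 36 °C = 309 K.
Q = εσA(T⁴ − T_s⁴). T⁴ − T_s⁴ = (309)⁴ − (297)⁴ = 9.12×10^9 − 7.78×10^9 = 1.34×10^9 K⁴.
Q = 0.959 × 5.67×10⁻⁸ × 1.73 × 1.34×10^9 = 126 W.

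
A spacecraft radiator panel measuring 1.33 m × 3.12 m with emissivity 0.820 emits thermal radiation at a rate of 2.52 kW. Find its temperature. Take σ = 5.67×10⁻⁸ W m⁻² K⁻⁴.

T ≈ 338 K

A = 1.33 × 3.12 = 4.15 m².
From P = εσAT⁴, T = (P / εσA)^(1/4) = (2520 / (0.820 × 5.67×10⁻⁸ × 4.15))^(1/4).
T = (1.31×10^10)^(1/4) = 338 K.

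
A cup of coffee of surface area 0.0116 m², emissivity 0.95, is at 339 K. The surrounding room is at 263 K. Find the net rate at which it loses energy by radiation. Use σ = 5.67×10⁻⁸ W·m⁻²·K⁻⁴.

Q = εσA(T⁴ − T_s⁴). T⁴ − T_s⁴ = (339)⁴ − (263)⁴ = 1.32×10^10 − 4.78×10^9 = 8.42×10^9 K⁴.
Q = 0.95 × 5.67×10⁻⁸ × 0.0116 × 8.42×10^9 = 5.26 W.

Q ≈ 5.26 W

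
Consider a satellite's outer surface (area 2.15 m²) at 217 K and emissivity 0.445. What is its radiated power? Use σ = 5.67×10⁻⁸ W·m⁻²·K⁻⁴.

P ≈ 120 W

Stefan–Boltzmann: P = εσAT⁴ = 0.445 × 5.67×10⁻⁸ × 2.15 × (217)⁴ = 0.445 × 5.67×10⁻⁸ × 2.15 × 2.22×10^9.
P = 120 W.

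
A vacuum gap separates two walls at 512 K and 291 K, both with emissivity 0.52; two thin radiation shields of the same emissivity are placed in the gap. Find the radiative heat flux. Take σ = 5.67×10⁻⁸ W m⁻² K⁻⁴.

Each of the 3 gaps contributes resistance (2/ε − 1) = 2/0.52 − 1 = 2.846; total = 8.538.
q = σ(T₁⁴ − T₂⁴) / 8.538 = 5.67×10⁻⁸ × 6.15×10^10 / 8.538 = 409 W/m².

q ≈ 409 W/m²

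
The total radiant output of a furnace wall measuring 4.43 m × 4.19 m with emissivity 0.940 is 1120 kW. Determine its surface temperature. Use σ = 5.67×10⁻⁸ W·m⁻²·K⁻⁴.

T ≈ 1030 K

A = 4.43 × 4.19 = 18.6 m².
From P = εσAT⁴, T = (P / εσA)^(1/4) = (1.12×10^6 / (0.940 × 5.67×10⁻⁸ × 18.6))^(1/4).
T = (1.13×10^12)^(1/4) = 1030 K.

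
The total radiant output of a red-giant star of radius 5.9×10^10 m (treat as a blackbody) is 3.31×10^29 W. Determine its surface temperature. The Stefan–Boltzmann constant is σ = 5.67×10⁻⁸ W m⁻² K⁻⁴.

A = 4πr² = 4π × (5.9×10^10)² = 4.37×10^22 m².
From P = σAT⁴, T = (P / σA)^(1/4) = (3.31×10^29 / (5.67×10⁻⁸ × 4.37×10^22))^(1/4).
T = (1.33×10^14)^(1/4) = 3400 K.

T ≈ 3400 K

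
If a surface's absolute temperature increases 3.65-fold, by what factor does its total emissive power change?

P ∝ T⁴, so the power scales as (3.65)⁴ = 177.

factor ≈ 177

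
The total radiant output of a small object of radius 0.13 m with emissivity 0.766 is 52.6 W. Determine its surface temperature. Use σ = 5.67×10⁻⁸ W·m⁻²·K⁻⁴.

A = 4πr² = 4π × (0.13)² = 0.212 m².
From P = εσAT⁴, T = (P / εσA)^(1/4) = (52.6 / (0.766 × 5.67×10⁻⁸ × 0.212))^(1/4).
T = (5.70×10^9)^(1/4) = 275 K.

T ≈ 275 K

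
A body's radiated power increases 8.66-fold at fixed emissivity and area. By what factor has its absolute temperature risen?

factor ≈ 1.72

P ∝ T⁴ ⇒ T ∝ P^(1/4), so T scales by (8.66)^(1/4) = 1.72.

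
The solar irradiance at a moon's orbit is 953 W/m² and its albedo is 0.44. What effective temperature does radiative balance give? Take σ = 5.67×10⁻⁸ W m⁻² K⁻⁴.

T ≈ 220 K

Power absorbed = (1−a)S·πR²; power emitted = 4πR²σT⁴. Equating and cancelling πR²:
T = ((1−a)S / 4σ)^(1/4) = (534 / (4 × 5.67×10⁻⁸))^(1/4) = (2.35×10^9)^(1/4).
T = 220 K.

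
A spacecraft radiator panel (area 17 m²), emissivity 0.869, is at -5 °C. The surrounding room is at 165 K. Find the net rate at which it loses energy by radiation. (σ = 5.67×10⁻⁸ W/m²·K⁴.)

Convert: -5 °C = 268 K.
Q = εσA(T⁴ − T_s⁴). T⁴ − T_s⁴ = (268)⁴ − (165)⁴ = 5.16×10^9 − 7.41×10^8 = 4.42×10^9 K⁴.
Q = 0.869 × 5.67×10⁻⁸ × 17.0 × 4.42×10^9 = 3700 W.

Q ≈ 3700 W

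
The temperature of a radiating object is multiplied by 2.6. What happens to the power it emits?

P ∝ T⁴, so the power scales as (2.6)⁴ = 45.7.

factor ≈ 45.7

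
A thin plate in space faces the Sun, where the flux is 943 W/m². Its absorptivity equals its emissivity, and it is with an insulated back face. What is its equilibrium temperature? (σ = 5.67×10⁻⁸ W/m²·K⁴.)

Absorbed flux αS = emitted flux εσT⁴ (one radiating face); with α = ε, T = (S/σ)^(1/4).
T = (943 / 5.67×10⁻⁸)^(1/4) = (1.66×10^10)^(1/4).
T = 359 K.

T ≈ 359 K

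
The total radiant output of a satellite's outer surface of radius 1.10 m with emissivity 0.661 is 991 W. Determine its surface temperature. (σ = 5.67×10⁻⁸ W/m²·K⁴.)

A = 4πr² = 4π × (1.10)² = 15.2 m².
From P = εσAT⁴, T = (P / εσA)^(1/4) = (991 / (0.661 × 5.67×10⁻⁸ × 15.2))^(1/4).
T = (1.74×10^9)^(1/4) = 204 K.

T ≈ 204 K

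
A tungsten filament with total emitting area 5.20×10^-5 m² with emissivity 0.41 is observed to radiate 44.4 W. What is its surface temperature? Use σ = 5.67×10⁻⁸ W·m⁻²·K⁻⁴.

T ≈ 2460 K

From P = εσAT⁴, T = (P / εσA)^(1/4) = (44.4 / (0.41 × 5.67×10⁻⁸ × 5.20×10^-5))^(1/4).
T = (3.67×10^13)^(1/4) = 2460 K.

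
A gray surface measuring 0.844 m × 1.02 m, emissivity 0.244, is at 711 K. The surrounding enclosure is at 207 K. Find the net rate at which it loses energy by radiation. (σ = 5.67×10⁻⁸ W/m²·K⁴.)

Q ≈ 3020 W

A = 0.844 × 1.02 = 0.861 m².
Q = εσA(T⁴ − T_s⁴). T⁴ − T_s⁴ = (711)⁴ − (207)⁴ = 2.56×10^11 − 1.84×10^9 = 2.54×10^11 K⁴.
Q = 0.244 × 5.67×10⁻⁸ × 0.861 × 2.54×10^11 = 3020 W.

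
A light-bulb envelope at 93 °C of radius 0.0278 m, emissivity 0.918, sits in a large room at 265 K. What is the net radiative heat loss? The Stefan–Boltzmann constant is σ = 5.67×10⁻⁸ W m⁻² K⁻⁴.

Q ≈ 6.58 W

A = 4πr² = 4π × (0.0278)² = 9.71×10^-3 m².
Convert: 93 °C = 366 K.
Q = εσA(T⁴ − T_s⁴). T⁴ − T_s⁴ = (366)⁴ − (265)⁴ = 1.79×10^10 − 4.93×10^9 = 1.30×10^10 K⁴.
Q = 0.918 × 5.67×10⁻⁸ × 9.71×10^-3 × 1.30×10^10 = 6.58 W.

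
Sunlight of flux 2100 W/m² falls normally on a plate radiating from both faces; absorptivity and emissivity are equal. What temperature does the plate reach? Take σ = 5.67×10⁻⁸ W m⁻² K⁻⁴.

T ≈ 369 K

Absorbed flux αS = emitted flux 2εσT⁴ per unit area; with α = ε this gives T = (S/2σ)^(1/4).
T = (2100 / (2 × 5.67×10⁻⁸))^(1/4) = (1.85×10^10)^(1/4).
T = 369 K.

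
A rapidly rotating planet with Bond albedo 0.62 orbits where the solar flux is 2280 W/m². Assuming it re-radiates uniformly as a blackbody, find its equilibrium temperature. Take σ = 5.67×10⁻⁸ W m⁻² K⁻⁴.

Power absorbed = (1−a)S·πR²; power emitted = 4πR²σT⁴. Equating and cancelling πR²:
T = ((1−a)S / 4σ)^(1/4) = (866 / (4 × 5.67×10⁻⁸))^(1/4) = (3.82×10^9)^(1/4).
T = 249 K.

T ≈ 249 K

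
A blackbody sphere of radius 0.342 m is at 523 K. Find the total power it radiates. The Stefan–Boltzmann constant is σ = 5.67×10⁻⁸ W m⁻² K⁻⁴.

P ≈ 6240 W

A = 4πr² = 4π × (0.342)² = 1.47 m².
P = σAT⁴ = 5.67×10⁻⁸ × 1.47 × (523)⁴ = 5.67×10⁻⁸ × 1.47 × 7.48×10^10.
P = 6240 W.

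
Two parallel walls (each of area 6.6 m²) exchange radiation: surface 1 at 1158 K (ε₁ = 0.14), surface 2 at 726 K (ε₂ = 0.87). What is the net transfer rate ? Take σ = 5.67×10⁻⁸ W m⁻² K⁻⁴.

For two large parallel gray plates, q = σ(T₁⁴ − T₂⁴) / (1/ε₁ + 1/ε₂ − 1).
1/ε₁ + 1/ε₂ − 1 = 1/0.14 + 1/0.87 − 1 = 7.292.
T₁⁴ − T₂⁴ = 1.80×10^12 − 2.78×10^11 = 1.52×10^12 K⁴.
q = 5.67×10⁻⁸ × 1.52×10^12 / 7.292 = 11800 W/m².
Q = q·A = 11800 × 6.6 = 78000 W.

Q ≈ 78000 W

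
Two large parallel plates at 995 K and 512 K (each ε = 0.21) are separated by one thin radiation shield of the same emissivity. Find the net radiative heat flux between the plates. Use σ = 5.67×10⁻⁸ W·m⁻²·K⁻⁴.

Each of the 2 gaps contributes resistance (2/ε − 1) = 2/0.21 − 1 = 8.524; total = 17.05.
q = σ(T₁⁴ − T₂⁴) / 17.05 = 5.67×10⁻⁸ × 9.11×10^11 / 17.05 = 3030 W/m².

q ≈ 3030 W/m²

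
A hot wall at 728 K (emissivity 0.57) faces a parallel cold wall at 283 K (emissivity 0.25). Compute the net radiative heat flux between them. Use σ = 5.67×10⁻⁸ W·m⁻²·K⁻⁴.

For two large parallel gray plates, q = σ(T₁⁴ − T₂⁴) / (1/ε₁ + 1/ε₂ − 1).
1/ε₁ + 1/ε₂ − 1 = 1/0.57 + 1/0.25 − 1 = 4.754.
T₁⁴ − T₂⁴ = 2.81×10^11 − 6.41×10^9 = 2.74×10^11 K⁴.
q = 5.67×10⁻⁸ × 2.74×10^11 / 4.754 = 3270 W/m².

q ≈ 3270 W/m²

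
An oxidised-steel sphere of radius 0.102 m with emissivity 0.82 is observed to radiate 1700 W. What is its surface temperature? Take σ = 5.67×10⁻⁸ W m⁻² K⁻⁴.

A = 4πr² = 4π × (0.102)² = 0.131 m².
From P = εσAT⁴, T = (P / εσA)^(1/4) = (1700 / (0.82 × 5.67×10⁻⁸ × 0.131))^(1/4).
T = (2.80×10^11)^(1/4) = 727 K.

T ≈ 727 K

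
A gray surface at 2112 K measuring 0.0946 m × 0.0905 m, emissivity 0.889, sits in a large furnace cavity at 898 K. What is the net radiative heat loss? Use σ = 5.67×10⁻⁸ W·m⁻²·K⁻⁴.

Q ≈ 8310 W

A = 0.0946 × 0.0905 = 8.56×10^-3 m².
Q = εσA(T⁴ − T_s⁴). T⁴ − T_s⁴ = (2112)⁴ − (898)⁴ = 1.99×10^13 − 6.50×10^11 = 1.92×10^13 K⁴.
Q = 0.889 × 5.67×10⁻⁸ × 8.56×10^-3 × 1.92×10^13 = 8310 W.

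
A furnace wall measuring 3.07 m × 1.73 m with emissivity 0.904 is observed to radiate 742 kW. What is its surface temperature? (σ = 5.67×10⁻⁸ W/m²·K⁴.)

T ≈ 1280 K

A = 3.07 × 1.73 = 5.31 m².
From P = εσAT⁴, T = (P / εσA)^(1/4) = (7.42×10^5 / (0.904 × 5.67×10⁻⁸ × 5.31))^(1/4).
T = (2.73×10^12)^(1/4) = 1280 K.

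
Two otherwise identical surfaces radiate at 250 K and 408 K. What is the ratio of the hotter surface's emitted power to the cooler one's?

P ∝ T⁴, so the ratio is (408/250)⁴ = (1.632)⁴ = 7.09.

ratio ≈ 7.09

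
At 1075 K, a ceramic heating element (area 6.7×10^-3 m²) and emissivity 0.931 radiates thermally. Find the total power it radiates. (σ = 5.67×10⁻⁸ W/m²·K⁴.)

P ≈ 472 W

P = εσAT⁴ = 0.931 × 5.67×10⁻⁸ × 6.70×10^-3 × (1075)⁴ = 0.931 × 5.67×10⁻⁸ × 6.70×10^-3 × 1.34×10^12.
P = 472 W.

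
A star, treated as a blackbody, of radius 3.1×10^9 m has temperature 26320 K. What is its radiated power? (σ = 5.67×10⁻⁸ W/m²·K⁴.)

A = 4πr² = 4π × (3.1×10^9)² = 1.21×10^20 m².
P = σAT⁴ = 5.67×10⁻⁸ × 1.21×10^20 × (26320)⁴ = 5.67×10⁻⁸ × 1.21×10^20 × 4.80×10^17.
P = 3.29×10^30 W.

P ≈ 3.29×10^30 W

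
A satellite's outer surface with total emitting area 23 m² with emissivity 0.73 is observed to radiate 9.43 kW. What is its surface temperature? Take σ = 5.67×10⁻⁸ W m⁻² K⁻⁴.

From P = εσAT⁴, T = (P / εσA)^(1/4) = (9430 / (0.73 × 5.67×10⁻⁸ × 23.0))^(1/4).
T = (9.91×10^9)^(1/4) = 315 K.

T ≈ 315 K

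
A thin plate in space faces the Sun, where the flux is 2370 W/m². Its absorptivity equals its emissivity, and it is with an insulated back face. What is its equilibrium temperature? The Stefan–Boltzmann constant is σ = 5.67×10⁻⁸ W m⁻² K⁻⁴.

Absorbed flux αS = emitted flux εσT⁴ (one radiating face); with α = ε, T = (S/σ)^(1/4).
T = (2370 / 5.67×10⁻⁸)^(1/4) = (4.18×10^10)^(1/4).
T = 452 K.

T ≈ 452 K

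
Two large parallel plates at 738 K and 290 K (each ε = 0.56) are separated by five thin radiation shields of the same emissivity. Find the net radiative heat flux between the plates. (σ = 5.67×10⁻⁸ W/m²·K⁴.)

Each of the 6 gaps contributes resistance (2/ε − 1) = 2/0.56 − 1 = 2.571; total = 15.43.
q = σ(T₁⁴ − T₂⁴) / 15.43 = 5.67×10⁻⁸ × 2.90×10^11 / 15.43 = 1060 W/m².

q ≈ 1060 W/m²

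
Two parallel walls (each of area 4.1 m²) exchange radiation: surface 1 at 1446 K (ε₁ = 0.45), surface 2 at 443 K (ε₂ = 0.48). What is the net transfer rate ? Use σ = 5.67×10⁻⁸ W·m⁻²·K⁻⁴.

For two large parallel gray plates, q = σ(T₁⁴ − T₂⁴) / (1/ε₁ + 1/ε₂ − 1).
1/ε₁ + 1/ε₂ − 1 = 1/0.45 + 1/0.48 − 1 = 3.306.
T₁⁴ − T₂⁴ = 4.37×10^12 − 3.85×10^10 = 4.33×10^12 K⁴.
q = 5.67×10⁻⁸ × 4.33×10^12 / 3.306 = 74300 W/m².
Q = q·A = 74300 × 4.1 = 3.05×10^5 W.

Q ≈ 3.05×10^5 W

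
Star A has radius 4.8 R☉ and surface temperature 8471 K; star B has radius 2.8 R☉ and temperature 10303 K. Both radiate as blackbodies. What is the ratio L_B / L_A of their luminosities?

L = 4πR²σT⁴ ∝ R²T⁴, so L_B/L_A = (2.8/4.8)² × (10303/8471)⁴ = 0.340 × 2.19 = 0.745.

L_B/L_A ≈ 0.745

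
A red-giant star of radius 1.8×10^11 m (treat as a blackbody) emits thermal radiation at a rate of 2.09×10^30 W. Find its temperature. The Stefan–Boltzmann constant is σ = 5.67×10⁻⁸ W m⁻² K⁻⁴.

T ≈ 3080 K

A = 4πr² = 4π × (1.8×10^11)² = 4.07×10^23 m².
From P = σAT⁴, T = (P / σA)^(1/4) = (2.09×10^30 / (5.67×10⁻⁸ × 4.07×10^23))^(1/4).
T = (9.05×10^13)^(1/4) = 3080 K.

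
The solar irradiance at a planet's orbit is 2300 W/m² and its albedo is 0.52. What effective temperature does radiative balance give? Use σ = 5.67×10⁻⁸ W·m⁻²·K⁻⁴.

T ≈ 264 K

Power absorbed = (1−a)S·πR²; power emitted = 4πR²σT⁴. Equating and cancelling πR²:
T = ((1−a)S / 4σ)^(1/4) = (1100 / (4 × 5.67×10⁻⁸))^(1/4) = (4.87×10^9)^(1/4).
T = 264 K.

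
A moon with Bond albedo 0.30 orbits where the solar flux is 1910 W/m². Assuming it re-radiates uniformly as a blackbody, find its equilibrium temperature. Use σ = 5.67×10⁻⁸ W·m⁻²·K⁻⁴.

Power absorbed = (1−a)S·πR²; power emitted = 4πR²σT⁴. Equating and cancelling πR²:
T = ((1−a)S / 4σ)^(1/4) = (1340 / (4 × 5.67×10⁻⁸))^(1/4) = (5.90×10^9)^(1/4).
T = 277 K.

T ≈ 277 K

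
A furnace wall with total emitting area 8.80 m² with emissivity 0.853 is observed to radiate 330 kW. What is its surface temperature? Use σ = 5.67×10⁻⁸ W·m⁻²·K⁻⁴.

T ≈ 938 K

From P = εσAT⁴, T = (P / εσA)^(1/4) = (3.30×10^5 / (0.853 × 5.67×10⁻⁸ × 8.80))^(1/4).
T = (7.75×10^11)^(1/4) = 938 K.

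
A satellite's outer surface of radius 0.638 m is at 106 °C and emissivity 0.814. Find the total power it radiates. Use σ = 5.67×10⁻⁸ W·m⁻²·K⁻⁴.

P ≈ 4870 W

A = 4πr² = 4π × (0.638)² = 5.12 m².
106 °C = 379 K.
P = εσAT⁴ = 0.814 × 5.67×10⁻⁸ × 5.12 × (379)⁴ = 0.814 × 5.67×10⁻⁸ × 5.12 × 2.06×10^10.
P = 4870 W.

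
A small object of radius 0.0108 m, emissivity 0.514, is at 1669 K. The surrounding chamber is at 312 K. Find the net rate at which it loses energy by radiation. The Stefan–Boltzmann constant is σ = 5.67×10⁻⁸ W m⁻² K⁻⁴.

A = 4πr² = 4π × (0.0108)² = 1.47×10^-3 m².
Q = εσA(T⁴ − T_s⁴). T⁴ − T_s⁴ = (1669)⁴ − (312)⁴ = 7.76×10^12 − 9.48×10^9 = 7.75×10^12 K⁴.
Q = 0.514 × 5.67×10⁻⁸ × 1.47×10^-3 × 7.75×10^12 = 331 W.

Q ≈ 331 W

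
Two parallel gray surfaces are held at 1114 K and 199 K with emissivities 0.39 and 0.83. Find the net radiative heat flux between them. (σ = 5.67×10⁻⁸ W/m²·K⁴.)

q ≈ 31500 W/m²

For two large parallel gray plates, q = σ(T₁⁴ − T₂⁴) / (1/ε₁ + 1/ε₂ − 1).
1/ε₁ + 1/ε₂ − 1 = 1/0.39 + 1/0.83 − 1 = 2.769.
T₁⁴ − T₂⁴ = 1.54×10^12 − 1.57×10^9 = 1.54×10^12 K⁴.
q = 5.67×10⁻⁸ × 1.54×10^12 / 2.769 = 31500 W/m².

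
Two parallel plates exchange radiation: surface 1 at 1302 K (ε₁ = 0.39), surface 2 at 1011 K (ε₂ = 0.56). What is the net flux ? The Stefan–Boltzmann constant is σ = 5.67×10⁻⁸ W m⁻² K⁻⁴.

q ≈ 31000 W/m²

For two large parallel gray plates, q = σ(T₁⁴ − T₂⁴) / (1/ε₁ + 1/ε₂ − 1).
1/ε₁ + 1/ε₂ − 1 = 1/0.39 + 1/0.56 − 1 = 3.350.
T₁⁴ − T₂⁴ = 2.87×10^12 − 1.04×10^12 = 1.83×10^12 K⁴.
q = 5.67×10⁻⁸ × 1.83×10^12 / 3.350 = 31000 W/m².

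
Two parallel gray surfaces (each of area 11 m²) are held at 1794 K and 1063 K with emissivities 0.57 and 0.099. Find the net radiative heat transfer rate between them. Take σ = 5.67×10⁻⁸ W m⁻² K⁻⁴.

Q ≈ 5.22×10^5 W

For two large parallel gray plates, q = σ(T₁⁴ − T₂⁴) / (1/ε₁ + 1/ε₂ − 1).
1/ε₁ + 1/ε₂ − 1 = 1/0.57 + 1/0.099 − 1 = 10.86.
T₁⁴ − T₂⁴ = 1.04×10^13 − 1.28×10^12 = 9.08×10^12 K⁴.
q = 5.67×10⁻⁸ × 9.08×10^12 / 10.86 = 47400 W/m².
Q = q·A = 47400 × 11 = 5.22×10^5 W.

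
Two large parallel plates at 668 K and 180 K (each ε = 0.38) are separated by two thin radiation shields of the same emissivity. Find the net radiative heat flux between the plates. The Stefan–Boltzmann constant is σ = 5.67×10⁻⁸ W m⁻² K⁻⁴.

Each of the 3 gaps contributes resistance (2/ε − 1) = 2/0.38 − 1 = 4.263; total = 12.79.
q = σ(T₁⁴ − T₂⁴) / 12.79 = 5.67×10⁻⁸ × 1.98×10^11 / 12.79 = 878 W/m².

q ≈ 878 W/m²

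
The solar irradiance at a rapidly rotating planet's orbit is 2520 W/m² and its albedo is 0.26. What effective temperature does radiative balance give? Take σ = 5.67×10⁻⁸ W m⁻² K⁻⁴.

T ≈ 301 K

Power absorbed = (1−a)S·πR²; power emitted = 4πR²σT⁴. Equating and cancelling πR²:
T = ((1−a)S / 4σ)^(1/4) = (1860 / (4 × 5.67×10⁻⁸))^(1/4) = (8.22×10^9)^(1/4).
T = 301 K.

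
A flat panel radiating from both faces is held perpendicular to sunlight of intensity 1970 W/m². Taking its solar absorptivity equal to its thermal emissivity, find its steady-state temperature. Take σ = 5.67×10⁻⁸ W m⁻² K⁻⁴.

Absorbed flux αS = emitted flux 2εσT⁴ per unit area; with α = ε this gives T = (S/2σ)^(1/4).
T = (1970 / (2 × 5.67×10⁻⁸))^(1/4) = (1.74×10^10)^(1/4).
T = 363 K.

T ≈ 363 K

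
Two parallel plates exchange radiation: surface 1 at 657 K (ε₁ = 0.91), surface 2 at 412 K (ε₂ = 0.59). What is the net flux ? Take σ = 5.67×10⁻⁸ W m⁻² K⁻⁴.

For two large parallel gray plates, q = σ(T₁⁴ − T₂⁴) / (1/ε₁ + 1/ε₂ − 1).
1/ε₁ + 1/ε₂ − 1 = 1/0.91 + 1/0.59 − 1 = 1.794.
T₁⁴ − T₂⁴ = 1.86×10^11 − 2.88×10^10 = 1.58×10^11 K⁴.
q = 5.67×10⁻⁸ × 1.58×10^11 / 1.794 = 4980 W/m².

q ≈ 4980 W/m²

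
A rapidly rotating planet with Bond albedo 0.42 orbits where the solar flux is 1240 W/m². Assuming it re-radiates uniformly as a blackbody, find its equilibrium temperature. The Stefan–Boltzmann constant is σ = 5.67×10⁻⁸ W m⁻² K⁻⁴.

T ≈ 237 K

Power absorbed = (1−a)S·πR²; power emitted = 4πR²σT⁴. Equating and cancelling πR²:
T = ((1−a)S / 4σ)^(1/4) = (719 / (4 × 5.67×10⁻⁸))^(1/4) = (3.17×10^9)^(1/4).
T = 237 K.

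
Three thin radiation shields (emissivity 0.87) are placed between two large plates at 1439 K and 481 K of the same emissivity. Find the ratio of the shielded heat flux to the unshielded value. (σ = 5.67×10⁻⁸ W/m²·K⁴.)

With N identical shields there are N+1 = 4 gaps in series, each with the same radiative resistance, so the flux falls to 1/(N+1) of its unshielded value.

ratio ≈ 0.250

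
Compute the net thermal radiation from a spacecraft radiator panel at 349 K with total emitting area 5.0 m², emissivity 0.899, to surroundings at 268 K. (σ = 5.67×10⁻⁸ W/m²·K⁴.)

Q = εσA(T⁴ − T_s⁴). T⁴ − T_s⁴ = (349)⁴ − (268)⁴ = 1.48×10^10 − 5.16×10^9 = 9.68×10^9 K⁴.
Q = 0.899 × 5.67×10⁻⁸ × 5.00 × 9.68×10^9 = 2470 W.

Q ≈ 2470 W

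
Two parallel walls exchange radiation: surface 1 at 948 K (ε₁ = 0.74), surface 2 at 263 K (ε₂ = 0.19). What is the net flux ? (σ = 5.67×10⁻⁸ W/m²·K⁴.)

q ≈ 8110 W/m²

For two large parallel gray plates, q = σ(T₁⁴ − T₂⁴) / (1/ε₁ + 1/ε₂ − 1).
1/ε₁ + 1/ε₂ − 1 = 1/0.74 + 1/0.19 − 1 = 5.615.
T₁⁴ − T₂⁴ = 8.08×10^11 − 4.78×10^9 = 8.03×10^11 K⁴.
q = 5.67×10⁻⁸ × 8.03×10^11 / 5.615 = 8110 W/m².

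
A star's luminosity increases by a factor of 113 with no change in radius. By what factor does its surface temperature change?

P ∝ T⁴ ⇒ T ∝ P^(1/4), so T scales by (113)^(1/4) = 3.26.

factor ≈ 3.26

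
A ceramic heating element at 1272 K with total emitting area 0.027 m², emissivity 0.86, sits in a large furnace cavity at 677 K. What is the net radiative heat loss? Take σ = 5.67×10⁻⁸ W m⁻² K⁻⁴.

Q = εσA(T⁴ − T_s⁴). T⁴ − T_s⁴ = (1272)⁴ − (677)⁴ = 2.62×10^12 − 2.10×10^11 = 2.41×10^12 K⁴.
Q = 0.86 × 5.67×10⁻⁸ × 0.0270 × 2.41×10^12 = 3170 W.

Q ≈ 3170 W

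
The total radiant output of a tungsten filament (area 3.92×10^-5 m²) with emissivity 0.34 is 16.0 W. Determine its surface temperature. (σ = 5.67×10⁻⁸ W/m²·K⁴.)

T ≈ 2150 K

From P = εσAT⁴, T = (P / εσA)^(1/4) = (16.0 / (0.34 × 5.67×10⁻⁸ × 3.92×10^-5))^(1/4).
T = (2.12×10^13)^(1/4) = 2150 K.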